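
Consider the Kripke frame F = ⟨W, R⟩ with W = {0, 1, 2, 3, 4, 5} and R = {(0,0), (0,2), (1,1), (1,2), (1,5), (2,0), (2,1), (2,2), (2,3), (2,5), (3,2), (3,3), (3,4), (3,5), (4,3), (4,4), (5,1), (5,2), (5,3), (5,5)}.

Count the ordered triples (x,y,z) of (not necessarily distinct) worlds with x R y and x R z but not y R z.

14

Enumerating: (2,0,1), (2,0,3), (2,0,5), (2,1,0), (2,1,3), (2,3,0), (2,3,1), (2,5,0), (3,2,4), (3,4,2), (3,4,5), (3,5,4), (5,1,3), (5,3,1).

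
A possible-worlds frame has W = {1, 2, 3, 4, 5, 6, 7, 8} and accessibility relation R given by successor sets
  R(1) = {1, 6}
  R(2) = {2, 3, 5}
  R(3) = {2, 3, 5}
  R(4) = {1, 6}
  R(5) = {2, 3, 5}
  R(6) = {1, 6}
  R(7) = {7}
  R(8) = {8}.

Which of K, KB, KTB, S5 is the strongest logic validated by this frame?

K

Symmetric (axiom B): no — 4 R 1 but not 1 R 4.
Reflexive (axiom T): no — 4 is not related to itself.
Euclidean (axiom 5): yes — any two successors of a common world are R-related.
So F validates K; KB would additionally require R to be symmetric. The strongest is K.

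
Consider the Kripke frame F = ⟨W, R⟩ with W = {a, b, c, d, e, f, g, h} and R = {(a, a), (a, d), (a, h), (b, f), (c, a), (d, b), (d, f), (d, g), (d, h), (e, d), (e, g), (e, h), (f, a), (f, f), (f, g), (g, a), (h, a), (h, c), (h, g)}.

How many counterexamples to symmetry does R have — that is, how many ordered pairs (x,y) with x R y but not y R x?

15

Enumerating: (a,d), (b,f), (c,a), (d,b), (d,f), (d,g), (d,h), (e,d), (e,g), (e,h), (f,a), (f,g), (g,a), (h,c), (h,g).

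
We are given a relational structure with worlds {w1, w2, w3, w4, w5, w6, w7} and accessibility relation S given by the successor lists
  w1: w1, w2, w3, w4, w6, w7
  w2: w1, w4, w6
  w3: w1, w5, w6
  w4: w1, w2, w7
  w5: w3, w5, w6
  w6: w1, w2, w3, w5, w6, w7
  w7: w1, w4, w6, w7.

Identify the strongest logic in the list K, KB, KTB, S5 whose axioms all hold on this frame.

KB

Symmetric (axiom B): yes — every pair in S has its reverse in S.
Reflexive (axiom T): no — w2 is not related to itself.
Euclidean (axiom 5): no — w1 S w2 and w1 S w3, but not w2 S w3.
So F validates K, KB; KTB would additionally require S to be reflexive. The strongest is KB.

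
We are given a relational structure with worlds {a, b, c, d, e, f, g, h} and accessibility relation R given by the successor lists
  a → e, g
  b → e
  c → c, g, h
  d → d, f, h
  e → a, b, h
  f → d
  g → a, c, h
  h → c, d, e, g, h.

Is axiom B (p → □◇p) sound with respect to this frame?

Yes

By correspondence theory, B is valid on a frame iff R is symmetric.
Symmetric: yes — every pair in R has its reverse in R.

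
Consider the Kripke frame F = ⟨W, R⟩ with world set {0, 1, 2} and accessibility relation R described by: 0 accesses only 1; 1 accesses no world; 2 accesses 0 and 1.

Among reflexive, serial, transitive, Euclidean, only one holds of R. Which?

Reflexive: no — 0 is not related to itself.
Serial: no — 1 has no R-successor.
Transitive: yes — every two-step R-path is closed by a direct edge.
Euclidean: no — 2 R 1 and 2 R 0, but not 1 R 0.
Only transitive holds.

transitive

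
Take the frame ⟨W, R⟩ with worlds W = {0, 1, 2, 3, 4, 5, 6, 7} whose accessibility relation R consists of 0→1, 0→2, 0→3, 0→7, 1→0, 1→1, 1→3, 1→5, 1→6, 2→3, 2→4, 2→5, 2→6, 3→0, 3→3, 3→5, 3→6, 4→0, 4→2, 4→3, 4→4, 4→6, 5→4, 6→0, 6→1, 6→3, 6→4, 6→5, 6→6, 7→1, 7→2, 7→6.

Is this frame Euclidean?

No

Euclidean: no — 0 R 1 and 0 R 2, but not 1 R 2.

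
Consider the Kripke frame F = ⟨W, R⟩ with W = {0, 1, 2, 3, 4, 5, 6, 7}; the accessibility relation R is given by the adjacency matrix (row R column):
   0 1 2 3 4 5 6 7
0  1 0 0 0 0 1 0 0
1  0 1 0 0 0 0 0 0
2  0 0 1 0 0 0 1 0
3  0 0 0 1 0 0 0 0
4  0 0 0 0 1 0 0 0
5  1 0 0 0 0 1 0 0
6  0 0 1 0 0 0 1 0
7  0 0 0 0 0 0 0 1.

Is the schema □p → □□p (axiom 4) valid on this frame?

Yes

Axiom 4 corresponds to the accessibility relation being transitive.
Transitive: yes — every two-step R-path is closed by a direct edge.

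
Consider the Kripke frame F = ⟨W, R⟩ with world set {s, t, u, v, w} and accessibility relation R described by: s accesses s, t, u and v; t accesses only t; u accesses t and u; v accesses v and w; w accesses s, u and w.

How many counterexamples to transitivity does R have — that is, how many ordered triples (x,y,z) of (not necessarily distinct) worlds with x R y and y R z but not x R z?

6

Enumerating: (s,v,w), (v,w,s), (v,w,u), (w,s,t), (w,s,v), (w,u,t).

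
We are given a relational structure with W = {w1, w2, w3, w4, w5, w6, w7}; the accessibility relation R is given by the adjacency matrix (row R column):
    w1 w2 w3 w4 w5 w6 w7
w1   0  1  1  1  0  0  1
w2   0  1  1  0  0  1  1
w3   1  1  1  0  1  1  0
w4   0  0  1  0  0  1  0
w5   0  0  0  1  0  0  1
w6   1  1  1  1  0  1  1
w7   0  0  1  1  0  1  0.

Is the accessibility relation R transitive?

No

Transitive: no — w1 R w2 and w2 R w6, but not w1 R w6.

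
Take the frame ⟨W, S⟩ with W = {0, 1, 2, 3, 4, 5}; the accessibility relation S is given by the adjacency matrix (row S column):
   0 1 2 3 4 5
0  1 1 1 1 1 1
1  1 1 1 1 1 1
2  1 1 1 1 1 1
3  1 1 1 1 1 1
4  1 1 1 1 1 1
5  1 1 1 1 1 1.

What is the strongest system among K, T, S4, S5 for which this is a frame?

Reflexive (axiom T): yes — every world is S-related to itself.
Transitive (axiom 4): yes — every two-step S-path is closed by a direct edge.
Euclidean (axiom 5): yes — any two successors of a common world are S-related.
So F validates K, T, S4, S5. The strongest is S5.

S5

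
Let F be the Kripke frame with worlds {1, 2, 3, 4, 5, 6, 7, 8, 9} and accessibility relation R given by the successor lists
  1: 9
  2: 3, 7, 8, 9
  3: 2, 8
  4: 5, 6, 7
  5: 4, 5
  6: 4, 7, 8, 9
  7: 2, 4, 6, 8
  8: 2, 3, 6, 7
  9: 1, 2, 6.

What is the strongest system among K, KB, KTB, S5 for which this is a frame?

KB

Symmetric (axiom B): yes — every pair in R has its reverse in R.
Reflexive (axiom T): no — 1 is not related to itself.
Euclidean (axiom 5): no — 2 R 3 and 2 R 7, but not 3 R 7.
So F validates K, KB; KTB would additionally require R to be reflexive. The strongest is KB.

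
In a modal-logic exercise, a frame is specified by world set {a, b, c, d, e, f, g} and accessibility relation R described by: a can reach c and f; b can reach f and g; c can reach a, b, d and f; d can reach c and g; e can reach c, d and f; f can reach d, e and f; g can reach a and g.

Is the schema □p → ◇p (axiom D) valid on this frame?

Axiom D corresponds to the accessibility relation being serial.
Serial: yes — every world has a successor (e.g. a R c).

Yes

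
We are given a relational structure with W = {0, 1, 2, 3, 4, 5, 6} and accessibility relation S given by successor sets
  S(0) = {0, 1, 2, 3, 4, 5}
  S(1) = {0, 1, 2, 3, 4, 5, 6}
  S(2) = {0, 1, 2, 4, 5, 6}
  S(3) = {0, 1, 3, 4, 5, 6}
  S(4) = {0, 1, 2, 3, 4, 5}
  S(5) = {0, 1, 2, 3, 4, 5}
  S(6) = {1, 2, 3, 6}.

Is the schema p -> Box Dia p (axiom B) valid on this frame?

Yes

The schema B characterises exactly the symmetric frames.
Symmetric: yes — every pair in S has its reverse in S.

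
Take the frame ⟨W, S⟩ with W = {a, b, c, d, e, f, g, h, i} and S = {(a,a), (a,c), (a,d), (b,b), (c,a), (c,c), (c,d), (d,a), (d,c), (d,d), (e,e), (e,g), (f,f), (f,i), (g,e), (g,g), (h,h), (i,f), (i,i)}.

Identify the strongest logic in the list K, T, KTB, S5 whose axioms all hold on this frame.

S5

Reflexive (axiom T): yes — every world is S-related to itself.
Symmetric (axiom B): yes — every pair in S has its reverse in S.
Euclidean (axiom 5): yes — any two successors of a common world are S-related.
So F validates K, T, KTB, S5. The strongest is S5.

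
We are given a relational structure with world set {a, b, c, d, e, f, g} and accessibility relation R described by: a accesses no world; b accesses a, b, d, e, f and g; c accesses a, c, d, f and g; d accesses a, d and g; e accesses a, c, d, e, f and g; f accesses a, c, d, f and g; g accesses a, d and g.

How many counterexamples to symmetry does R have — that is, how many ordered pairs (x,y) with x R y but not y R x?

Enumerating: (b,a), (b,d), (b,e), (b,f), (b,g), (c,a), (c,d), (c,g), (d,a), (e,a), (e,c), (e,d), (e,f), (e,g), (f,a), (f,d), (f,g), (g,a).

18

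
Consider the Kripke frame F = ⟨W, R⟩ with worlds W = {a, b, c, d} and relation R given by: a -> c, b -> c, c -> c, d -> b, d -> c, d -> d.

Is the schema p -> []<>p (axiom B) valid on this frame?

The schema B characterises exactly the symmetric frames.
Symmetric: no — a R c but not c R a.

No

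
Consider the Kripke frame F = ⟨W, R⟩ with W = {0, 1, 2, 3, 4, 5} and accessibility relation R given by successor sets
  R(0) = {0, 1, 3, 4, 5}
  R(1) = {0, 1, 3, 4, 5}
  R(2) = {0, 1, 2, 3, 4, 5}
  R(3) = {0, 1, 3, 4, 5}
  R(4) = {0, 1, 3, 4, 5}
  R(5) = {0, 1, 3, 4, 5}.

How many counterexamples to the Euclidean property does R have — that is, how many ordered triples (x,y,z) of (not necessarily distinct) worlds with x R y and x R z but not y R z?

5

Enumerating: (2,0,2), (2,1,2), (2,3,2), (2,4,2), (2,5,2).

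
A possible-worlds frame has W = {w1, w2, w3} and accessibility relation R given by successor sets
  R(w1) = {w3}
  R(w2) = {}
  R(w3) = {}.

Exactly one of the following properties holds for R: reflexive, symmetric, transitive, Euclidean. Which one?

transitive

Reflexive: no — w1 is not related to itself.
Symmetric: no — w1 R w3 but not w3 R w1.
Transitive: yes — every two-step R-path is closed by a direct edge.
Euclidean: no — w1 R w3 and w1 R w3, but not w3 R w3.
Only transitive holds.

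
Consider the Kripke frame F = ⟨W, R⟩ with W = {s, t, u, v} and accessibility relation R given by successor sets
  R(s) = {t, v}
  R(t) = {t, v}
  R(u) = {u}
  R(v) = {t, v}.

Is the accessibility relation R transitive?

Yes

Transitive: yes — every two-step R-path is closed by a direct edge.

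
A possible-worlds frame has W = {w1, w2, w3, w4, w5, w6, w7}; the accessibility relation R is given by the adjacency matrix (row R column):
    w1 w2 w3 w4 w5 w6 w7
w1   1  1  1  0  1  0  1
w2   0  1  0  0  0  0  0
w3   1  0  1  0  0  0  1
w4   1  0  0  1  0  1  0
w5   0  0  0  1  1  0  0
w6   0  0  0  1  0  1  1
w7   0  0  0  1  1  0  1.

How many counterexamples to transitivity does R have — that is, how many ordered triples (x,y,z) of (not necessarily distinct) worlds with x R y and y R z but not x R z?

17

Enumerating: (w1,w5,w4), (w1,w7,w4), (w3,w1,w2), (w3,w1,w5), (w3,w7,w4), (w3,w7,w5), (w4,w1,w2), (w4,w1,w3), (w4,w1,w5), (w4,w1,w7), (w4,w6,w7), (w5,w4,w1), (w5,w4,w6), (w6,w4,w1), (w6,w7,w5), (w7,w4,w1), (w7,w4,w6).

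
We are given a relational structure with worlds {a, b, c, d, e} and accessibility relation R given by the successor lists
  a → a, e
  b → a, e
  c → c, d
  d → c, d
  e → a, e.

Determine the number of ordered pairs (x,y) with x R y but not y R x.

2

Enumerating: (b,a), (b,e).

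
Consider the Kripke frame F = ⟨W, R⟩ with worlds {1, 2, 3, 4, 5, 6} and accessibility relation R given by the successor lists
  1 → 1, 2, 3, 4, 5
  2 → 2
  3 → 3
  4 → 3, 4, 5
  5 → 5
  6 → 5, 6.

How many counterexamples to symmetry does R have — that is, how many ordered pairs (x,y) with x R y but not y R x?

7

Enumerating: (1,2), (1,3), (1,4), (1,5), (4,3), (4,5), (6,5).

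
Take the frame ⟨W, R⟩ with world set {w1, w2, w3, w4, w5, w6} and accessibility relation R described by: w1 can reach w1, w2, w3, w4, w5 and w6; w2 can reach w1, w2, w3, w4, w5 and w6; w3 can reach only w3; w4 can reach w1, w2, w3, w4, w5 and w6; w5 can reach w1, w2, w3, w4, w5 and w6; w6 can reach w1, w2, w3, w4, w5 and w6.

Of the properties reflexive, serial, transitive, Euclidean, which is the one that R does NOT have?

Reflexive: yes — every world is R-related to itself.
Serial: yes — every world has a successor (e.g. w1 R w1).
Transitive: yes — every two-step R-path is closed by a direct edge.
Euclidean: no — w1 R w3 and w1 R w2, but not w3 R w2.
Only Euclidean fails.

Euclidean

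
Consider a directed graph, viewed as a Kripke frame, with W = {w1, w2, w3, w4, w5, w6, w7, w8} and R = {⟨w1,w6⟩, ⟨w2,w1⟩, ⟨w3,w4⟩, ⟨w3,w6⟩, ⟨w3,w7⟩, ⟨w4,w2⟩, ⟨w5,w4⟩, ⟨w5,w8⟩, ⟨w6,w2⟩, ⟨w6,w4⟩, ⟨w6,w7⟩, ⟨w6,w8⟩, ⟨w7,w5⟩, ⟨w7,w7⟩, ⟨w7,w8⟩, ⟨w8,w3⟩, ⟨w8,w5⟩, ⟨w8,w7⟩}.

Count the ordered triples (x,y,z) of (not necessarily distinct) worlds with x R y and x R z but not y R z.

Enumerating: (w1,w6,w6), (w2,w1,w1), (w3,w4,w4), (w3,w4,w6), (w3,w4,w7), (w3,w6,w6), (w3,w7,w4), (w3,w7,w6), (w4,w2,w2), (w5,w4,w4), (w5,w4,w8), (w5,w8,w4), … and 22 more.
Total: 34.

34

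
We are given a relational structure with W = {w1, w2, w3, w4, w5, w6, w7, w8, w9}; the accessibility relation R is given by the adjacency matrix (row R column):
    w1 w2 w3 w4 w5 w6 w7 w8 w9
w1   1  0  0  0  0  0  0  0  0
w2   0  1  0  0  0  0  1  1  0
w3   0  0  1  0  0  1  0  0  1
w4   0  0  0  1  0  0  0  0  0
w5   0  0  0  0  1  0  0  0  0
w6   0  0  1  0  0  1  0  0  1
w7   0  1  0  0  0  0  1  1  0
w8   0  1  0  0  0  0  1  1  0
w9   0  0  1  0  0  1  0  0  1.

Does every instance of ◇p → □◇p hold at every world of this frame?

The schema 5 characterises exactly the Euclidean frames.
Euclidean: yes — any two successors of a common world are R-related.

Yes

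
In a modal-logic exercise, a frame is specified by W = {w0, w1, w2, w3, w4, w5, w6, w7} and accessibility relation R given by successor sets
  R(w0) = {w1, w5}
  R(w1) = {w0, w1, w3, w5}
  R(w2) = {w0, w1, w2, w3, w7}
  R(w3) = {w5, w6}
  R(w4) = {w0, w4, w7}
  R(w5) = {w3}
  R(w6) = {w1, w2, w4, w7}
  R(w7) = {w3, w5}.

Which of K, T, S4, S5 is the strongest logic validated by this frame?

K

Reflexive (axiom T): no — w0 is not related to itself.
Transitive (axiom 4): no — w0 R w1 and w1 R w3, but not w0 R w3.
Euclidean (axiom 5): no — w0 R w5 and w0 R w1, but not w5 R w1.
So F validates K; T would additionally require R to be reflexive. The strongest is K.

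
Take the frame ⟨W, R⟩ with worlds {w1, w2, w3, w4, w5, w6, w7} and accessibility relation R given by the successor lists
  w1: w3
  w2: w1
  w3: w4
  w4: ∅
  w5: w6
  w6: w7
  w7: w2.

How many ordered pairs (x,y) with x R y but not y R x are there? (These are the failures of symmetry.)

Enumerating: (w1,w3), (w2,w1), (w3,w4), (w5,w6), (w6,w7), (w7,w2).

6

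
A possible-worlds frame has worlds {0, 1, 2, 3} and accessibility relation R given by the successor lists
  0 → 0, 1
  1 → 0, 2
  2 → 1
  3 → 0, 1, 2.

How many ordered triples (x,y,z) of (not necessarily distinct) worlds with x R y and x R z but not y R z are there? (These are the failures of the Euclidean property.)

9

Enumerating: (0,1,1), (1,0,2), (1,2,0), (1,2,2), (2,1,1), (3,0,2), (3,1,1), (3,2,0), (3,2,2).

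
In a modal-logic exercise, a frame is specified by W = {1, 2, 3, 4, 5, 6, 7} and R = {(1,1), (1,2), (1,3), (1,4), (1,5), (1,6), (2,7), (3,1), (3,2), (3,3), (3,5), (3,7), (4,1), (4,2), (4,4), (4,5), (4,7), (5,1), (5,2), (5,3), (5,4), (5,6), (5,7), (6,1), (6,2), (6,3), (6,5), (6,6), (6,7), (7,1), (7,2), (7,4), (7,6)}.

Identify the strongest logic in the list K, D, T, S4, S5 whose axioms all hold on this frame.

Serial (axiom D): yes — every world has a successor (e.g. 1 R 1).
Reflexive (axiom T): no — 2 is not related to itself.
Transitive (axiom 4): no — 1 R 2 and 2 R 7, but not 1 R 7.
Euclidean (axiom 5): no — 1 R 2 and 1 R 3, but not 2 R 3.
So F validates K, D; T would additionally require R to be reflexive. The strongest is D.

D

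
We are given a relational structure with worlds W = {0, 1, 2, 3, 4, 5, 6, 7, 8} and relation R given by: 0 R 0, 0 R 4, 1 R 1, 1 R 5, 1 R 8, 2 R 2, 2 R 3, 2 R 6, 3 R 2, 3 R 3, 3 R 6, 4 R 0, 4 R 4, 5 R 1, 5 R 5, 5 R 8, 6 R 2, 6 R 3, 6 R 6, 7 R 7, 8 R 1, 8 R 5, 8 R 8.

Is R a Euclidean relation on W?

Yes

Euclidean: yes — any two successors of a common world are R-related.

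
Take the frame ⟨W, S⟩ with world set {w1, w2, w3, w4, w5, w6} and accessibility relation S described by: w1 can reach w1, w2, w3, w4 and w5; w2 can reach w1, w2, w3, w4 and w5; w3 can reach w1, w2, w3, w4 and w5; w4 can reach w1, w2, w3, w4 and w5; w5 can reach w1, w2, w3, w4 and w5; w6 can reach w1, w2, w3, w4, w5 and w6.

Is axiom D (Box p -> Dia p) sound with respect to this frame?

Yes

The schema D characterises exactly the serial frames.
Serial: yes — every world has a successor (e.g. w1 S w1).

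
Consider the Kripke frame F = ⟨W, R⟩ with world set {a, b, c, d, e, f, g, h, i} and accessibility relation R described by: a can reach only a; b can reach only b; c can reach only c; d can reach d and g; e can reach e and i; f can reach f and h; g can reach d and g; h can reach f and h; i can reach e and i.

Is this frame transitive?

Yes

Transitive: yes — every two-step R-path is closed by a direct edge.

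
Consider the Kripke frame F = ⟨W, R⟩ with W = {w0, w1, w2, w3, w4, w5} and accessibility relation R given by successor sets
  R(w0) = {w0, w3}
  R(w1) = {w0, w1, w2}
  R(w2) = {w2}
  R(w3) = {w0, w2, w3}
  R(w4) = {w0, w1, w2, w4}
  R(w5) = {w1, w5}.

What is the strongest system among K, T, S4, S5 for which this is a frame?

Reflexive (axiom T): yes — every world is R-related to itself.
Transitive (axiom 4): no — w0 R w3 and w3 R w2, but not w0 R w2.
Euclidean (axiom 5): no — w1 R w0 and w1 R w2, but not w0 R w2.
So F validates K, T; S4 would additionally require R to be transitive. The strongest is T.

T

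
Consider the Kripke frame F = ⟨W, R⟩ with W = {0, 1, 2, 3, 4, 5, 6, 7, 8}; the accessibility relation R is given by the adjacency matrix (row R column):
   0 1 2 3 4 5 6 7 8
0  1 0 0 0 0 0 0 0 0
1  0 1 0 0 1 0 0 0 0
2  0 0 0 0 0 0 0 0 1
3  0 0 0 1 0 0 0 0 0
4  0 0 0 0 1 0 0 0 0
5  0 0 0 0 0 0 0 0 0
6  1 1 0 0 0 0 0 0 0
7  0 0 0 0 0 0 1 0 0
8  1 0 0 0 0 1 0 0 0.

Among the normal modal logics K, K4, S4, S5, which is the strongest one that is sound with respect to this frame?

K

Transitive (axiom 4): no — 2 R 8 and 8 R 0, but not 2 R 0.
Reflexive (axiom T): no — 2 is not related to itself.
Euclidean (axiom 5): no — 6 R 0 and 6 R 1, but not 0 R 1.
So F validates K; K4 would additionally require R to be transitive. The strongest is K.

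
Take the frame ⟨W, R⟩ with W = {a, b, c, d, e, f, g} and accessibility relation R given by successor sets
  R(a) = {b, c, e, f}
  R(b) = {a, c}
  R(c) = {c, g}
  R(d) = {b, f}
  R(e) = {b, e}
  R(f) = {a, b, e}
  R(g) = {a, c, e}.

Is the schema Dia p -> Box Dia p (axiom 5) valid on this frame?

No

By correspondence theory, 5 is valid on a frame iff R is Euclidean.
Euclidean: no — a R b and a R e, but not b R e.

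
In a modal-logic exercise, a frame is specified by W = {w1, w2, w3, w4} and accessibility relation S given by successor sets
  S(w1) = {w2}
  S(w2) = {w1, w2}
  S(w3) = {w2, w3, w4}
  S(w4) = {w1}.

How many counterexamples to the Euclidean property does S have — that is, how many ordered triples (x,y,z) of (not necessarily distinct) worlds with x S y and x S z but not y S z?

7

Enumerating: (w2,w1,w1), (w3,w2,w3), (w3,w2,w4), (w3,w4,w2), (w3,w4,w3), (w3,w4,w4), (w4,w1,w1).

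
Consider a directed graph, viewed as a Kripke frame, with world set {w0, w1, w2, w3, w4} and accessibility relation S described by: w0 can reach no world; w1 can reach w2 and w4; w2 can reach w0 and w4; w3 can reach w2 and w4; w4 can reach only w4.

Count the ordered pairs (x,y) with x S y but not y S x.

6

Enumerating: (w1,w2), (w1,w4), (w2,w0), (w2,w4), (w3,w2), (w3,w4).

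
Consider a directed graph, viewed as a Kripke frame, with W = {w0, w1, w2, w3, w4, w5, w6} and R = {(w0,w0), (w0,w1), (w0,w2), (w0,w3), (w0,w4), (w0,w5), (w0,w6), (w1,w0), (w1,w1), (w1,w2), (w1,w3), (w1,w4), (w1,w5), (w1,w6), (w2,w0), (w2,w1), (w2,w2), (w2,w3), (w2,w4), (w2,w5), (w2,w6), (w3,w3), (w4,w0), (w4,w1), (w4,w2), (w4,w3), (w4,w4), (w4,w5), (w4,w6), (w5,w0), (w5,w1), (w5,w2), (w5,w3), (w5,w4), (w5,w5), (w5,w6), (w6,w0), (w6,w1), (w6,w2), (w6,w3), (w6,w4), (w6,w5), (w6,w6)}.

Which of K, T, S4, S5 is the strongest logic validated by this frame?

S4

Reflexive (axiom T): yes — every world is R-related to itself.
Transitive (axiom 4): yes — every two-step R-path is closed by a direct edge.
Euclidean (axiom 5): no — w0 R w3 and w0 R w1, but not w3 R w1.
So F validates K, T, S4; S5 would additionally require R to be Euclidean. The strongest is S4.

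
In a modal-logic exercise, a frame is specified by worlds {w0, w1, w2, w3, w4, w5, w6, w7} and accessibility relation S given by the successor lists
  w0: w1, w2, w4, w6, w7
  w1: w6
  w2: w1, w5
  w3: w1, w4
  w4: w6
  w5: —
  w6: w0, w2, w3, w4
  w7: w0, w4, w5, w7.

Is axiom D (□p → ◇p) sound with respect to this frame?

The schema D characterises exactly the serial frames.
Serial: no — w5 has no S-successor.

No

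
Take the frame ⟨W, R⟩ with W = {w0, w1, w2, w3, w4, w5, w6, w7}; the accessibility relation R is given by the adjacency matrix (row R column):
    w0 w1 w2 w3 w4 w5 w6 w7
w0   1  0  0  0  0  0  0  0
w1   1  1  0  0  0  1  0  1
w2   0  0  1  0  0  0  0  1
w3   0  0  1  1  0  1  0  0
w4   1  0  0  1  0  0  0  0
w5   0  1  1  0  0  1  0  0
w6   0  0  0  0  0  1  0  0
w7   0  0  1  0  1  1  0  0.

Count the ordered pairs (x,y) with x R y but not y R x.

Enumerating: (w1,w0), (w1,w7), (w3,w2), (w3,w5), (w4,w0), (w4,w3), (w5,w2), (w6,w5), (w7,w4), (w7,w5).

10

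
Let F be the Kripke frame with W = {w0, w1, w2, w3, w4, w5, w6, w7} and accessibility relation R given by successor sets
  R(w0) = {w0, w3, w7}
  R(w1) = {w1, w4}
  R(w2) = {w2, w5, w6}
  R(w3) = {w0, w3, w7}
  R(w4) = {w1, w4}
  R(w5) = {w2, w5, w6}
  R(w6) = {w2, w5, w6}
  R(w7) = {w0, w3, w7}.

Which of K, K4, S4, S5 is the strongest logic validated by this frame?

Transitive (axiom 4): yes — every two-step R-path is closed by a direct edge.
Reflexive (axiom T): yes — every world is R-related to itself.
Euclidean (axiom 5): yes — any two successors of a common world are R-related.
So F validates K, K4, S4, S5. The strongest is S5.

S5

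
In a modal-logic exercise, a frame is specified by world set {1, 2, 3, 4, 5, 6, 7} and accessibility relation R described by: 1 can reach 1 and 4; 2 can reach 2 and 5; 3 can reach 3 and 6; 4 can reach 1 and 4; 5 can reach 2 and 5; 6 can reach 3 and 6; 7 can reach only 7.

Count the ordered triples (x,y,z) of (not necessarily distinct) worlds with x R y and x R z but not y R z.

R is Euclidean; there are no such tuples.

0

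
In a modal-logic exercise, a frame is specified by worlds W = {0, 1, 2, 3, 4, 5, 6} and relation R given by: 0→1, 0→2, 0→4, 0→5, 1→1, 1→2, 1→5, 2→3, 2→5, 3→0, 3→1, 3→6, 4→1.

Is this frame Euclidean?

No

Euclidean: no — 0 R 1 and 0 R 4, but not 1 R 4.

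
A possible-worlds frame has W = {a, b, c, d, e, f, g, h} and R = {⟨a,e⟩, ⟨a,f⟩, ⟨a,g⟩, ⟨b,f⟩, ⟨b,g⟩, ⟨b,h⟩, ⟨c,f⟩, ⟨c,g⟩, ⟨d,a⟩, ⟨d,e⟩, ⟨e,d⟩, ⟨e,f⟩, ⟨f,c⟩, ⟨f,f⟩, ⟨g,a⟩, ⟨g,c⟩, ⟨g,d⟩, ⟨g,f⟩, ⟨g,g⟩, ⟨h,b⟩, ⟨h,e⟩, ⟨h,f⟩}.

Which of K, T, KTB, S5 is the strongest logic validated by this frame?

Reflexive (axiom T): no — a is not related to itself.
Symmetric (axiom B): no — a R e but not e R a.
Euclidean (axiom 5): no — a R e and a R g, but not e R g.
So F validates K; T would additionally require R to be reflexive. The strongest is K.

K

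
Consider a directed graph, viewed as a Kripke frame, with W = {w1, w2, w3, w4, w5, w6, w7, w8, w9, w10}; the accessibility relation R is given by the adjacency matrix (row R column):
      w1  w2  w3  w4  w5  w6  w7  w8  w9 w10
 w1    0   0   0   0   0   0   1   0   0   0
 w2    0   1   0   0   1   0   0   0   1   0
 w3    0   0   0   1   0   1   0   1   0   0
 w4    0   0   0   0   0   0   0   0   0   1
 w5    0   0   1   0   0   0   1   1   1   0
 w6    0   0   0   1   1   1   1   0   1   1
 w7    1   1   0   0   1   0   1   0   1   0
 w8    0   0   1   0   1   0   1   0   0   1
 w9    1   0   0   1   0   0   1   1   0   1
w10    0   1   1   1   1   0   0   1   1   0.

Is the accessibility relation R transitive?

No

Transitive: no — w1 R w7 and w7 R w2, but not w1 R w2.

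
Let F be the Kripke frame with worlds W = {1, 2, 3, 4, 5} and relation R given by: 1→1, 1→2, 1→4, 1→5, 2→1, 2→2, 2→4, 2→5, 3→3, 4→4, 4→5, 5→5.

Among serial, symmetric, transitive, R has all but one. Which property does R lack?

Serial: yes — every world has a successor (e.g. 1 R 1).
Symmetric: no — 1 R 4 but not 4 R 1.
Transitive: yes — every two-step R-path is closed by a direct edge.
Only symmetric fails.

symmetric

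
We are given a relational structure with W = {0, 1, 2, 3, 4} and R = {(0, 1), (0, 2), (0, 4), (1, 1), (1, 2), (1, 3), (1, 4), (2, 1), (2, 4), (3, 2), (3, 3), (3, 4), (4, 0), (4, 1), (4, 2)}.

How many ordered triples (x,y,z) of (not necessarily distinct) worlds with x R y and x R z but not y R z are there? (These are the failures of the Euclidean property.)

Enumerating: (0,2,2), (0,4,4), (1,2,2), (1,2,3), (1,3,1), (1,4,3), (1,4,4), (2,4,4), (3,2,2), (3,2,3), (3,4,3), (3,4,4), (4,0,0), (4,1,0), (4,2,0), (4,2,2).

16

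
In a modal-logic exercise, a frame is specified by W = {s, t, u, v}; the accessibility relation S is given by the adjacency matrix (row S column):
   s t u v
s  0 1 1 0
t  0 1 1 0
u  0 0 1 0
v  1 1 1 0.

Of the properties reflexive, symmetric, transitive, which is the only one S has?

Reflexive: no — s is not related to itself.
Symmetric: no — s S t but not t S s.
Transitive: yes — every two-step S-path is closed by a direct edge.
Only transitive holds.

transitive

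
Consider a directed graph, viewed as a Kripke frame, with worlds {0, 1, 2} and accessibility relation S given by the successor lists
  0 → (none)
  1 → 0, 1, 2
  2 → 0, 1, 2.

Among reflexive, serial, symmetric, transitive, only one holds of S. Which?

Reflexive: no — 0 is not related to itself.
Serial: no — 0 has no S-successor.
Symmetric: no — 1 S 0 but not 0 S 1.
Transitive: yes — every two-step S-path is closed by a direct edge.
Only transitive holds.

transitive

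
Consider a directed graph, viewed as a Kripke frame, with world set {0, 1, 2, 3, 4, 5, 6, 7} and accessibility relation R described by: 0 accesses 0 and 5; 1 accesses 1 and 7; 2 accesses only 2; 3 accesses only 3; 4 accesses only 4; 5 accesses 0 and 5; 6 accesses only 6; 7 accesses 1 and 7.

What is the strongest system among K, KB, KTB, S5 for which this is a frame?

S5

Symmetric (axiom B): yes — every pair in R has its reverse in R.
Reflexive (axiom T): yes — every world is R-related to itself.
Euclidean (axiom 5): yes — any two successors of a common world are R-related.
So F validates K, KB, KTB, S5. The strongest is S5.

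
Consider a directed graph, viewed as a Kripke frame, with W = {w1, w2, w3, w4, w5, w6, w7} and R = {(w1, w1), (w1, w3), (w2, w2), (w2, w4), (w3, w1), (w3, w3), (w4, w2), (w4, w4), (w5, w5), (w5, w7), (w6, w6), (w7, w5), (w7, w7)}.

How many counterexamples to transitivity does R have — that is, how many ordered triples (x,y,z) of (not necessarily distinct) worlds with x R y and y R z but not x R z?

R is transitive; there are no such tuples.

0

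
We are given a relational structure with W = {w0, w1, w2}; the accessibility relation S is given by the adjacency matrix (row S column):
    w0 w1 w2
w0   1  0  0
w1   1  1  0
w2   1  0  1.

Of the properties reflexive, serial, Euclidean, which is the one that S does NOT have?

Euclidean

Reflexive: yes — every world is S-related to itself.
Serial: yes — every world has a successor (e.g. w0 S w0).
Euclidean: no — w1 S w0 and w1 S w1, but not w0 S w1.
Only Euclidean fails.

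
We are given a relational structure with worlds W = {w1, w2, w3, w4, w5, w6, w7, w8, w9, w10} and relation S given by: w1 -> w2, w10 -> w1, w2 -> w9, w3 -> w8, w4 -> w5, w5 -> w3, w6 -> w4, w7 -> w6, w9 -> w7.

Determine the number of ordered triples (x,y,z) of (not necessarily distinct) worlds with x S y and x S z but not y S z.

9

Enumerating: (w1,w2,w2), (w10,w1,w1), (w2,w9,w9), (w3,w8,w8), (w4,w5,w5), (w5,w3,w3), (w6,w4,w4), (w7,w6,w6), (w9,w7,w7).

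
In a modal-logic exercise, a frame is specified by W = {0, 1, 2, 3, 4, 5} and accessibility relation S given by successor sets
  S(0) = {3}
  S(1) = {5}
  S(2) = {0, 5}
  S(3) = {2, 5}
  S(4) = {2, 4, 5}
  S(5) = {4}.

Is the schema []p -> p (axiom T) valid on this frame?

By correspondence theory, T is valid on a frame iff S is reflexive.
Reflexive: no — 0 is not related to itself.

No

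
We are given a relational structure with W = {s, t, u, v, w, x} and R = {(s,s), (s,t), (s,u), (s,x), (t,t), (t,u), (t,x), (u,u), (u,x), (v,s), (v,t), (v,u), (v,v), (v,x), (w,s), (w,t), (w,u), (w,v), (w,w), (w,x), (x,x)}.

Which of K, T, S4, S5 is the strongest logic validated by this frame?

S4

Reflexive (axiom T): yes — every world is R-related to itself.
Transitive (axiom 4): yes — every two-step R-path is closed by a direct edge.
Euclidean (axiom 5): no — s R u and s R t, but not u R t.
So F validates K, T, S4; S5 would additionally require R to be Euclidean. The strongest is S4.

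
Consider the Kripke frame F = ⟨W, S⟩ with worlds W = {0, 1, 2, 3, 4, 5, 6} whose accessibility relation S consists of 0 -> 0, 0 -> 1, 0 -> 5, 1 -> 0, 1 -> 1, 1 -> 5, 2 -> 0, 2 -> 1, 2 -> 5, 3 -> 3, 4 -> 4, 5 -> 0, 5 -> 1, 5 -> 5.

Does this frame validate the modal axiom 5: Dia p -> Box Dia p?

By correspondence theory, 5 is valid on a frame iff S is Euclidean.
Euclidean: yes — any two successors of a common world are S-related.

Yes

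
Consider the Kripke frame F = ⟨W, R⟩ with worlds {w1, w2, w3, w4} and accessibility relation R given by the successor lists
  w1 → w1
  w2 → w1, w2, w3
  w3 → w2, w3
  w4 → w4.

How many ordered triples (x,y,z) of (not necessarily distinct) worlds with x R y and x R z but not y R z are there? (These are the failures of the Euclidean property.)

3

Enumerating: (w2,w1,w2), (w2,w1,w3), (w2,w3,w1).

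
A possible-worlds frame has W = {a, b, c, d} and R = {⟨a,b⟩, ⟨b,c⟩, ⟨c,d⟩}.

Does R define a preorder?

Reflexive: no — a is not related to itself.
Transitive: no — a R b and b R c, but not a R c.
So R is not a preorder.

No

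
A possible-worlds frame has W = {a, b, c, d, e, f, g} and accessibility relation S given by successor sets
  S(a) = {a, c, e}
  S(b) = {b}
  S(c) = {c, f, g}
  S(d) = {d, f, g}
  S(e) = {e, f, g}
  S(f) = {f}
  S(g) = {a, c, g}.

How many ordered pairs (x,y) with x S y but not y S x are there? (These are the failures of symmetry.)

8

Enumerating: (a,c), (a,e), (c,f), (d,f), (d,g), (e,f), (e,g), (g,a).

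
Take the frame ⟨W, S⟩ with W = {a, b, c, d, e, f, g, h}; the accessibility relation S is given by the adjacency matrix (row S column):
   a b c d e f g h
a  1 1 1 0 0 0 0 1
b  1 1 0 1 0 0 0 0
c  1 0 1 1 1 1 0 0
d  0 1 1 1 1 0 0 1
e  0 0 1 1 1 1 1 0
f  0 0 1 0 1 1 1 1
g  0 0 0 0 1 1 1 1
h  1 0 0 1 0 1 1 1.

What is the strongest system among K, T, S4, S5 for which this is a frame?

T

Reflexive (axiom T): yes — every world is S-related to itself.
Transitive (axiom 4): no — a S b and b S d, but not a S d.
Euclidean (axiom 5): no — a S b and a S c, but not b S c.
So F validates K, T; S4 would additionally require S to be transitive. The strongest is T.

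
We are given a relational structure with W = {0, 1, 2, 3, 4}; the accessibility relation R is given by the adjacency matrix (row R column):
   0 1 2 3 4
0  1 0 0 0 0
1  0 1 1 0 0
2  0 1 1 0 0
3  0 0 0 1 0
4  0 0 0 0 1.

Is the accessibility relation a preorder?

Yes

Reflexive: yes — every world is R-related to itself.
Transitive: yes — every two-step R-path is closed by a direct edge.
So R is a preorder.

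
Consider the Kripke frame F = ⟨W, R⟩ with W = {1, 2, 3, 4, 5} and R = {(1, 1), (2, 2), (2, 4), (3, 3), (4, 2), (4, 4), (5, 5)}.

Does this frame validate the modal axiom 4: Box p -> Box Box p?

Yes

Axiom 4 corresponds to the accessibility relation being transitive.
Transitive: yes — every two-step R-path is closed by a direct edge.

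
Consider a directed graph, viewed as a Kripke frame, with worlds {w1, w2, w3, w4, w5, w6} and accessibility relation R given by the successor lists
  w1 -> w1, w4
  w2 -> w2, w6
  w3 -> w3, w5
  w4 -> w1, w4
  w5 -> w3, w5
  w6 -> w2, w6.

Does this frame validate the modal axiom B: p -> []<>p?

By correspondence theory, B is valid on a frame iff R is symmetric.
Symmetric: yes — every pair in R has its reverse in R.

Yes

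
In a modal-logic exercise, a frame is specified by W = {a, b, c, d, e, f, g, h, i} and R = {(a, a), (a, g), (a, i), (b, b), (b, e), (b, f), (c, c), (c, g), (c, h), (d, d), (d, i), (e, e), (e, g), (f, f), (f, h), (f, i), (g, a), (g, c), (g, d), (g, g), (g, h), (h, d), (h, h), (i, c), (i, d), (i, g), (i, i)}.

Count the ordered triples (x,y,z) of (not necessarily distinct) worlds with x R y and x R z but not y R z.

31

Enumerating: (a,g,i), (a,i,a), (b,e,b), (b,e,f), (b,f,b), (b,f,e), (c,h,c), (c,h,g), (e,g,e), (f,h,f), (f,h,i), (f,i,f), … and 19 more.
Total: 31.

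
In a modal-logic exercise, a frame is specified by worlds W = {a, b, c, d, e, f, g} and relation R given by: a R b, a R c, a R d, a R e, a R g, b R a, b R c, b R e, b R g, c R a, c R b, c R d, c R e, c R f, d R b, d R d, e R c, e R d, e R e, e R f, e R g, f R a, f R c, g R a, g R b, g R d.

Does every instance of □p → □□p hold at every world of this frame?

No

The schema 4 characterises exactly the transitive frames.
Transitive: no — a R c and c R f, but not a R f.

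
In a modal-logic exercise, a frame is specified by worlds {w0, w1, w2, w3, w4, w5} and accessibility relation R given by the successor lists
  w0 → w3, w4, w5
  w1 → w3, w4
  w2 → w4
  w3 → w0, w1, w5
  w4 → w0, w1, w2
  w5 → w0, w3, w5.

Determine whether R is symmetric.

Yes

Symmetric: yes — every pair in R has its reverse in R.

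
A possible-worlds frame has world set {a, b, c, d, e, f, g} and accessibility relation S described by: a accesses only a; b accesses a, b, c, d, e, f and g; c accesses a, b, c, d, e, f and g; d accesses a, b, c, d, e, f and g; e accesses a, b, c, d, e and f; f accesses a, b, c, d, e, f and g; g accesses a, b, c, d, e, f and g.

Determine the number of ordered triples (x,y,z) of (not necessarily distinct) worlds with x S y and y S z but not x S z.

4

Enumerating: (e,b,g), (e,c,g), (e,d,g), (e,f,g).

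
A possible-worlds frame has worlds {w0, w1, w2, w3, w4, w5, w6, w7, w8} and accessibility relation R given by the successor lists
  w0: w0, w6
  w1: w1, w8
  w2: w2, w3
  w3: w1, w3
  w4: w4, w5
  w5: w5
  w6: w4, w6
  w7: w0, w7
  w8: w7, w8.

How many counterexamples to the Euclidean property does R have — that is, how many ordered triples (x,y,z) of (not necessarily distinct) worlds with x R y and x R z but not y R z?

8

Enumerating: (w0,w6,w0), (w1,w8,w1), (w2,w3,w2), (w3,w1,w3), (w4,w5,w4), (w6,w4,w6), (w7,w0,w7), (w8,w7,w8).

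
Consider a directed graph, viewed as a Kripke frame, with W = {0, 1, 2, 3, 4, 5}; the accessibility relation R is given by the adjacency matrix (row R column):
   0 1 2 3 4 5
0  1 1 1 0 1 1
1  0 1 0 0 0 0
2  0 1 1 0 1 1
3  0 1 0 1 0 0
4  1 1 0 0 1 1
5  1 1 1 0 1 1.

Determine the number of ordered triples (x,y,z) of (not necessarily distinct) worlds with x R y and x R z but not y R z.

Enumerating: (0,1,0), (0,1,2), (0,1,4), (0,1,5), (0,2,0), (0,4,2), (2,1,2), (2,1,4), (2,1,5), (2,4,2), (3,1,3), (4,1,0), … and 8 more.
Total: 20.

20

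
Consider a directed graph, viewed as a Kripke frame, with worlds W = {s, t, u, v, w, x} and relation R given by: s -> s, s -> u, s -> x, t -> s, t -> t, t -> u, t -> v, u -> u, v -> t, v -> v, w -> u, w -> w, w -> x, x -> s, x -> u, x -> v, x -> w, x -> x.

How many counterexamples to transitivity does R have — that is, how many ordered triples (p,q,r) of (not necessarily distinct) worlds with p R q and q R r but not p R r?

Enumerating: (s,x,v), (s,x,w), (t,s,x), (v,t,s), (v,t,u), (w,x,s), (w,x,v), (x,v,t).

8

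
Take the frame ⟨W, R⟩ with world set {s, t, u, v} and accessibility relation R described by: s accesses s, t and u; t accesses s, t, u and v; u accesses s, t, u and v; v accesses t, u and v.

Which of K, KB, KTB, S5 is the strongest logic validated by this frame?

Symmetric (axiom B): yes — every pair in R has its reverse in R.
Reflexive (axiom T): yes — every world is R-related to itself.
Euclidean (axiom 5): no — t R s and t R v, but not s R v.
So F validates K, KB, KTB; S5 would additionally require R to be Euclidean. The strongest is KTB.

KTB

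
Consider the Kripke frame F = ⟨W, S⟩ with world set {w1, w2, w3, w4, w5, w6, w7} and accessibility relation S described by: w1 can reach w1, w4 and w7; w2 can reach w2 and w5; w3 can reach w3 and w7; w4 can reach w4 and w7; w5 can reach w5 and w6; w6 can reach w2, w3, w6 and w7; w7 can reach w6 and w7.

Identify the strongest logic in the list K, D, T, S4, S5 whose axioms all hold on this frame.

Serial (axiom D): yes — every world has a successor (e.g. w1 S w1).
Reflexive (axiom T): yes — every world is S-related to itself.
Transitive (axiom 4): no — w1 S w7 and w7 S w6, but not w1 S w6.
Euclidean (axiom 5): no — w1 S w7 and w1 S w4, but not w7 S w4.
So F validates K, D, T; S4 would additionally require S to be transitive. The strongest is T.

T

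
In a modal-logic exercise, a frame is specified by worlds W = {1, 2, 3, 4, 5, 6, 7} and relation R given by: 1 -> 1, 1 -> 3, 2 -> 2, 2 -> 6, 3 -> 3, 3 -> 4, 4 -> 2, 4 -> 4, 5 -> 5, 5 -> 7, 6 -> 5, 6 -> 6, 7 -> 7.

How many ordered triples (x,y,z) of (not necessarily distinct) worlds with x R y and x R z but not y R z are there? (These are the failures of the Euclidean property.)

Enumerating: (1,3,1), (2,6,2), (3,4,3), (4,2,4), (5,7,5), (6,5,6).

6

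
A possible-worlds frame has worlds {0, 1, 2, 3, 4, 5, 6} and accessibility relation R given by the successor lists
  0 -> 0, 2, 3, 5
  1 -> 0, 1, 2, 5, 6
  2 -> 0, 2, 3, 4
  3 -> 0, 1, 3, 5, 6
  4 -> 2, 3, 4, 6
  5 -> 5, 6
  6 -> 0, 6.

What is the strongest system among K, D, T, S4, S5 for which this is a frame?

Serial (axiom D): yes — every world has a successor (e.g. 0 R 0).
Reflexive (axiom T): yes — every world is R-related to itself.
Transitive (axiom 4): no — 0 R 2 and 2 R 4, but not 0 R 4.
Euclidean (axiom 5): no — 0 R 2 and 0 R 5, but not 2 R 5.
So F validates K, D, T; S4 would additionally require R to be transitive. The strongest is T.

T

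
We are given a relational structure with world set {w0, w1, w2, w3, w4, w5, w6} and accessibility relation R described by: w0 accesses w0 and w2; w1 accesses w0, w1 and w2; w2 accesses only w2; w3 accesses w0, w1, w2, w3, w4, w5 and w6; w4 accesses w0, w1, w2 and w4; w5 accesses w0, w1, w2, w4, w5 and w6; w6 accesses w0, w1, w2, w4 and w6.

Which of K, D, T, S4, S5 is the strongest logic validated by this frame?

Serial (axiom D): yes — every world has a successor (e.g. w0 R w0).
Reflexive (axiom T): yes — every world is R-related to itself.
Transitive (axiom 4): yes — every two-step R-path is closed by a direct edge.
Euclidean (axiom 5): no — w1 R w2 and w1 R w0, but not w2 R w0.
So F validates K, D, T, S4; S5 would additionally require R to be Euclidean. The strongest is S4.

S4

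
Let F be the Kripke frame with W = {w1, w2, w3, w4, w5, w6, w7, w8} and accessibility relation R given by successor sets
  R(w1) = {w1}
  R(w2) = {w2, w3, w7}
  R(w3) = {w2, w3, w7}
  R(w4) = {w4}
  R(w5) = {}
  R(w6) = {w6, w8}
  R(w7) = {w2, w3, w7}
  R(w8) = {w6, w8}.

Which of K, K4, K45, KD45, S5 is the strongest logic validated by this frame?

Transitive (axiom 4): yes — every two-step R-path is closed by a direct edge.
Euclidean (axiom 5): yes — any two successors of a common world are R-related.
Serial (axiom D): no — w5 has no R-successor.
Reflexive (axiom T): no — w5 is not related to itself.
So F validates K, K4, K45; KD45 would additionally require R to be serial. The strongest is K45.

K45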